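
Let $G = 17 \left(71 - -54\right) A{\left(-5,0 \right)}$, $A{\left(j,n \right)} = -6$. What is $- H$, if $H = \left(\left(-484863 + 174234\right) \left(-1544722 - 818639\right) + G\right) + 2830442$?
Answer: $-734131281761$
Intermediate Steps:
$G = -12750$ ($G = 17 \left(71 - -54\right) \left(-6\right) = 17 \left(71 + 54\right) \left(-6\right) = 17 \cdot 125 \left(-6\right) = 2125 \left(-6\right) = -12750$)
$H = 734131281761$ ($H = \left(\left(-484863 + 174234\right) \left(-1544722 - 818639\right) - 12750\right) + 2830442 = \left(\left(-310629\right) \left(-2363361\right) - 12750\right) + 2830442 = \left(734128464069 - 12750\right) + 2830442 = 734128451319 + 2830442 = 734131281761$)
$- H = \left(-1\right) 734131281761 = -734131281761$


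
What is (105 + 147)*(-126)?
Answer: -31752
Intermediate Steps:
(105 + 147)*(-126) = 252*(-126) = -31752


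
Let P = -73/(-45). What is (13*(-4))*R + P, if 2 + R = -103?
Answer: 245773/45 ≈ 5461.6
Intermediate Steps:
R = -105 (R = -2 - 103 = -105)
P = 73/45 (P = -73*(-1/45) = 73/45 ≈ 1.6222)
(13*(-4))*R + P = (13*(-4))*(-105) + 73/45 = -52*(-105) + 73/45 = 5460 + 73/45 = 245773/45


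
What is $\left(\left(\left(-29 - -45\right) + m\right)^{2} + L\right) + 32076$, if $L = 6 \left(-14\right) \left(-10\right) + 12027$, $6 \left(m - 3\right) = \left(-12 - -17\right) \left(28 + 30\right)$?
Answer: $\frac{445291}{9} \approx 49477.0$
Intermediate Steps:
$m = \frac{154}{3}$ ($m = 3 + \frac{\left(-12 - -17\right) \left(28 + 30\right)}{6} = 3 + \frac{\left(-12 + 17\right) 58}{6} = 3 + \frac{5 \cdot 58}{6} = 3 + \frac{1}{6} \cdot 290 = 3 + \frac{145}{3} = \frac{154}{3} \approx 51.333$)
$L = 12867$ ($L = \left(-84\right) \left(-10\right) + 12027 = 840 + 12027 = 12867$)
$\left(\left(\left(-29 - -45\right) + m\right)^{2} + L\right) + 32076 = \left(\left(\left(-29 - -45\right) + \frac{154}{3}\right)^{2} + 12867\right) + 32076 = \left(\left(\left(-29 + 45\right) + \frac{154}{3}\right)^{2} + 12867\right) + 32076 = \left(\left(16 + \frac{154}{3}\right)^{2} + 12867\right) + 32076 = \left(\left(\frac{202}{3}\right)^{2} + 12867\right) + 32076 = \left(\frac{40804}{9} + 12867\right) + 32076 = \frac{156607}{9} + 32076 = \frac{445291}{9}$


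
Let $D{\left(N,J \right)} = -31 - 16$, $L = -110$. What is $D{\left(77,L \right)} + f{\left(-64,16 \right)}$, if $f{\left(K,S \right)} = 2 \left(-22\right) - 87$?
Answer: $-178$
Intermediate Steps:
$f{\left(K,S \right)} = -131$ ($f{\left(K,S \right)} = -44 - 87 = -131$)
$D{\left(N,J \right)} = -47$ ($D{\left(N,J \right)} = -31 - 16 = -47$)
$D{\left(77,L \right)} + f{\left(-64,16 \right)} = -47 - 131 = -178$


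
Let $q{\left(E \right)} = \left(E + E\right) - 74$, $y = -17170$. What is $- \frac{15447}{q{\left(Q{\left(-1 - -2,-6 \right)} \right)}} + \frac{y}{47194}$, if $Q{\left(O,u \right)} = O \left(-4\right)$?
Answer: $\frac{363798889}{1934954} \approx 188.01$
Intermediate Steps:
$Q{\left(O,u \right)} = - 4 O$
$q{\left(E \right)} = -74 + 2 E$ ($q{\left(E \right)} = 2 E - 74 = -74 + 2 E$)
$- \frac{15447}{q{\left(Q{\left(-1 - -2,-6 \right)} \right)}} + \frac{y}{47194} = - \frac{15447}{-74 + 2 \left(- 4 \left(-1 - -2\right)\right)} - \frac{17170}{47194} = - \frac{15447}{-74 + 2 \left(- 4 \left(-1 + 2\right)\right)} - \frac{8585}{23597} = - \frac{15447}{-74 + 2 \left(\left(-4\right) 1\right)} - \frac{8585}{23597} = - \frac{15447}{-74 + 2 \left(-4\right)} - \frac{8585}{23597} = - \frac{15447}{-74 - 8} - \frac{8585}{23597} = - \frac{15447}{-82} - \frac{8585}{23597} = \left(-15447\right) \left(- \frac{1}{82}\right) - \frac{8585}{23597} = \frac{15447}{82} - \frac{8585}{23597} = \frac{363798889}{1934954}$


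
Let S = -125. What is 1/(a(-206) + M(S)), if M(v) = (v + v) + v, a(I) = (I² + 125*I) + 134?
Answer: 1/16445 ≈ 6.0809e-5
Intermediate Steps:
a(I) = 134 + I² + 125*I
M(v) = 3*v (M(v) = 2*v + v = 3*v)
1/(a(-206) + M(S)) = 1/((134 + (-206)² + 125*(-206)) + 3*(-125)) = 1/((134 + 42436 - 25750) - 375) = 1/(16820 - 375) = 1/16445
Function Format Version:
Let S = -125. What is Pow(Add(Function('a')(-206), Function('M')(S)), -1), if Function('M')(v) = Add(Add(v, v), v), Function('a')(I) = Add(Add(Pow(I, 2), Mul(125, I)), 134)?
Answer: Rational(1, 16445) ≈ 6.0809e-5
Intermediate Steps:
Function('a')(I) = Add(134, Pow(I, 2), Mul(125, I))
Function('M')(v) = Mul(3, v) (Function('M')(v) = Add(Mul(2, v), v) = Mul(3, v))
Pow(Add(Function('a')(-206), Function('M')(S)), -1) = Pow(Add(Add(134, Pow(-206, 2), Mul(125, -206)), Mul(3, -125)), -1) = Pow(Add(Add(134, 42436, -25750), -375), -1) = Pow(Add(16820, -375), -1) = Pow(16445, -1) = Rational(1, 16445)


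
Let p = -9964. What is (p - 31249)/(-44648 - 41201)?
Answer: 41213/85849 ≈ 0.48006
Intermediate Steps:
(p - 31249)/(-44648 - 41201) = (-9964 - 31249)/(-44648 - 41201) = -41213/(-85849) = -41213*(-1/85849) = 41213/85849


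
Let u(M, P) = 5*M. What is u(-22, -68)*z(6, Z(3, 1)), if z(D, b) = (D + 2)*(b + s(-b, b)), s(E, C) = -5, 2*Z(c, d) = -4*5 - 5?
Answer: 15400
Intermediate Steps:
Z(c, d) = -25/2 (Z(c, d) = (-4*5 - 5)/2 = (-20 - 5)/2 = (½)*(-25) = -25/2)
z(D, b) = (-5 + b)*(2 + D) (z(D, b) = (D + 2)*(b - 5) = (2 + D)*(-5 + b) = (-5 + b)*(2 + D))
u(-22, -68)*z(6, Z(3, 1)) = (5*(-22))*(-10 - 5*6 + 2*(-25/2) + 6*(-25/2)) = -110*(-10 - 30 - 25 - 75) = -110*(-140) = 15400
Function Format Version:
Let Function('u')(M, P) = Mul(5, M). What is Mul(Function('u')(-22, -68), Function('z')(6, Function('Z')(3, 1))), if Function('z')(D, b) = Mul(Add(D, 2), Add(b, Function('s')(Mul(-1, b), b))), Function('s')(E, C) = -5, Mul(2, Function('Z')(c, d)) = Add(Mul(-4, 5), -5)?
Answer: 15400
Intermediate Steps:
Function('Z')(c, d) = Rational(-25, 2) (Function('Z')(c, d) = Mul(Rational(1, 2), Add(Mul(-4, 5), -5)) = Mul(Rational(1, 2), Add(-20, -5)) = Mul(Rational(1, 2), -25) = Rational(-25, 2))
Function('z')(D, b) = Mul(Add(-5, b), Add(2, D)) (Function('z')(D, b) = Mul(Add(D, 2), Add(b, -5)) = Mul(Add(2, D), Add(-5, b)) = Mul(Add(-5, b), Add(2, D)))
Mul(Function('u')(-22, -68), Function('z')(6, Function('Z')(3, 1))) = Mul(Mul(5, -22), Add(-10, Mul(-5, 6), Mul(2, Rational(-25, 2)), Mul(6, Rational(-25, 2)))) = Mul(-110, Add(-10, -30, -25, -75)) = Mul(-110, -140) = 15400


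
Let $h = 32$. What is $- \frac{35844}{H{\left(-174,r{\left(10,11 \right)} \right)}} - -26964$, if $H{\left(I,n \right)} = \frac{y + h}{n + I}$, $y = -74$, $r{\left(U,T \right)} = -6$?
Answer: $- \frac{886572}{7} \approx -1.2665 \cdot 10^{5}$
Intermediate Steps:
$H{\left(I,n \right)} = - \frac{42}{I + n}$ ($H{\left(I,n \right)} = \frac{-74 + 32}{n + I} = - \frac{42}{I + n}$)
$- \frac{35844}{H{\left(-174,r{\left(10,11 \right)} \right)}} - -26964 = - \frac{35844}{\left(-42\right) \frac{1}{-174 - 6}} - -26964 = - \frac{35844}{\left(-42\right) \frac{1}{-180}} + 26964 = - \frac{35844}{\left(-42\right) \left(- \frac{1}{180}\right)} + 26964 = - \frac{35844}{\frac{7}{30}} + 26964 = \left(-35844\right) \frac{30}{7} + 26964 = - \frac{1075320}{7} + 26964 = - \frac{886572}{7}$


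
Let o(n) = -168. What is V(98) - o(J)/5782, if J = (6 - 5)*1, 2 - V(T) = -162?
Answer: 67744/413 ≈ 164.03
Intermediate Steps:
V(T) = 164 (V(T) = 2 - 1*(-162) = 2 + 162 = 164)
J = 1 (J = 1*1 = 1)
V(98) - o(J)/5782 = 164 - (-168)/5782 = 164 - 1*(-12/413) = 164 + 12/413 = 67744/413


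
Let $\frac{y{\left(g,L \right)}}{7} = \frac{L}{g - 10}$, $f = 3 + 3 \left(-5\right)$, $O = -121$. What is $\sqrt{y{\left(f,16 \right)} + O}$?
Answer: $\frac{i \sqrt{15257}}{11} \approx 11.229 i$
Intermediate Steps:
$f = -12$ ($f = 3 - 15 = -12$)
$y{\left(g,L \right)} = \frac{7 L}{-10 + g}$ ($y{\left(g,L \right)} = 7 \frac{L}{g - 10} = 7 \frac{L}{-10 + g} = \frac{7 L}{-10 + g}$)
$\sqrt{y{\left(f,16 \right)} + O} = \sqrt{7 \cdot 16 \frac{1}{-10 - 12} - 121} = \sqrt{7 \cdot 16 \frac{1}{-22} - 121} = \sqrt{7 \cdot 16 \left(- \frac{1}{22}\right) - 121} = \sqrt{- \frac{56}{11} - 121} = \sqrt{- \frac{1387}{11}} = \frac{i \sqrt{15257}}{11}$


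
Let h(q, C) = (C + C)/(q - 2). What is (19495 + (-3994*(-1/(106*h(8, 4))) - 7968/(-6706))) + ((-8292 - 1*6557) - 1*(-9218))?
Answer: 9875962735/710836 ≈ 13893.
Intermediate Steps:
h(q, C) = 2*C/(-2 + q) (h(q, C) = (2*C)/(-2 + q) = 2*C/(-2 + q))
(19495 + (-3994*(-1/(106*h(8, 4))) - 7968/(-6706))) + ((-8292 - 1*6557) - 1*(-9218)) = (19495 + (-3994/((2*4/(-2 + 8))*(-106)) - 7968/(-6706))) + ((-8292 - 1*6557) - 1*(-9218)) = (19495 + (-3994/((2*4/6)*(-106)) - 7968*(-1/6706))) + ((-8292 - 6557) + 9218) = (19495 + (-3994/((2*4*(⅙))*(-106)) + 3984/3353)) + (-14849 + 9218) = (19495 + (-3994/((4/3)*(-106)) + 3984/3353)) - 5631 = (19495 + (-3994/(-424/3) + 3984/3353)) - 5631 = (19495 + (-3994*(-3/424) + 3984/3353)) - 5631 = (19495 + (5991/212 + 3984/3353)) - 5631 = (19495 + 20932431/710836) - 5631 = 13878680251/710836 - 5631 = 9875962735/710836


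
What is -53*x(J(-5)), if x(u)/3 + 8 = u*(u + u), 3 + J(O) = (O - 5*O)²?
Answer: -50118390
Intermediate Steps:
J(O) = -3 + 16*O² (J(O) = -3 + (O - 5*O)² = -3 + (-4*O)² = -3 + 16*O²)
x(u) = -24 + 6*u² (x(u) = -24 + 3*(u*(u + u)) = -24 + 3*(u*(2*u)) = -24 + 3*(2*u²) = -24 + 6*u²)
-53*x(J(-5)) = -53*(-24 + 6*(-3 + 16*(-5)²)²) = -53*(-24 + 6*(-3 + 16*25)²) = -53*(-24 + 6*(-3 + 400)²) = -53*(-24 + 6*397²) = -53*(-24 + 6*157609) = -53*(-24 + 945654) = -53*945630 = -50118390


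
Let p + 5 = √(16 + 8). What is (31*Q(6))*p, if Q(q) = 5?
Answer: -775 + 310*√6 ≈ -15.658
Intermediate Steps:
p = -5 + 2*√6 (p = -5 + √(16 + 8) = -5 + √24 = -5 + 2*√6 ≈ -0.10102)
(31*Q(6))*p = (31*5)*(-5 + 2*√6) = 155*(-5 + 2*√6) = -775 + 310*√6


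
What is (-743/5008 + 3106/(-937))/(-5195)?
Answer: 16251039/24377516720 ≈ 0.00066664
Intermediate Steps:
(-743/5008 + 3106/(-937))/(-5195) = (-743*1/5008 + 3106*(-1/937))*(-1/5195) = (-743/5008 - 3106/937)*(-1/5195) = -16251039/4692496*(-1/5195) = 16251039/24377516720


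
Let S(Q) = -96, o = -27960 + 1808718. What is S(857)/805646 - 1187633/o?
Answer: -478491364343/717330279834 ≈ -0.66704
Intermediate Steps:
o = 1780758
S(857)/805646 - 1187633/o = -96/805646 - 1187633/1780758 = -96*1/805646 - 1187633*1/1780758 = -48/402823 - 1187633/1780758 = -478491364343/717330279834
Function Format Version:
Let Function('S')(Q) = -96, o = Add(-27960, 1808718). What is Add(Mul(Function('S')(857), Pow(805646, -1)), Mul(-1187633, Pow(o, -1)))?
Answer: Rational(-478491364343, 717330279834) ≈ -0.66704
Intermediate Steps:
o = 1780758
Add(Mul(Function('S')(857), Pow(805646, -1)), Mul(-1187633, Pow(o, -1))) = Add(Mul(-96, Pow(805646, -1)), Mul(-1187633, Pow(1780758, -1))) = Add(Mul(-96, Rational(1, 805646)), Mul(-1187633, Rational(1, 1780758))) = Add(Rational(-48, 402823), Rational(-1187633, 1780758)) = Rational(-478491364343, 717330279834)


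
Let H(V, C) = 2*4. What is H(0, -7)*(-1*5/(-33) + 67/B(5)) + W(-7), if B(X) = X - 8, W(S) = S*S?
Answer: -1413/11 ≈ -128.45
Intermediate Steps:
W(S) = S**2
H(V, C) = 8
B(X) = -8 + X
H(0, -7)*(-1*5/(-33) + 67/B(5)) + W(-7) = 8*(-1*5/(-33) + 67/(-8 + 5)) + (-7)**2 = 8*(-5*(-1/33) + 67/(-3)) + 49 = 8*(5/33 + 67*(-1/3)) + 49 = 8*(5/33 - 67/3) + 49 = 8*(-244/11) + 49 = -1952/11 + 49 = -1413/11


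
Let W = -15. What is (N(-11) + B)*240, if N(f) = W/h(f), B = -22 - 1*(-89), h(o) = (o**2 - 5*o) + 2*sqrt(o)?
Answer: 754800/47 + 120*I*sqrt(11)/517 ≈ 16060.0 + 0.76982*I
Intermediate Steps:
h(o) = o**2 - 5*o + 2*sqrt(o)
B = 67 (B = -22 + 89 = 67)
N(f) = -15/(f**2 - 5*f + 2*sqrt(f))
(N(-11) + B)*240 = (-15/((-11)**2 - 5*(-11) + 2*sqrt(-11)) + 67)*240 = (-15/(121 + 55 + 2*(I*sqrt(11))) + 67)*240 = (-15/(121 + 55 + 2*I*sqrt(11)) + 67)*240 = (-15/(176 + 2*I*sqrt(11)) + 67)*240 = (67 - 15/(176 + 2*I*sqrt(11)))*240 = 16080 - 3600/(176 + 2*I*sqrt(11))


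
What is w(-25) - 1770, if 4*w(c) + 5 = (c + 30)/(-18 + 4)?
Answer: -99195/56 ≈ -1771.3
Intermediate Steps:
w(c) = -25/14 - c/56 (w(c) = -5/4 + ((c + 30)/(-18 + 4))/4 = -5/4 + ((30 + c)/(-14))/4 = -5/4 + ((30 + c)*(-1/14))/4 = -5/4 + (-15/7 - c/14)/4 = -5/4 + (-15/28 - c/56) = -25/14 - c/56)
w(-25) - 1770 = (-25/14 - 1/56*(-25)) - 1770 = (-25/14 + 25/56) - 1770 = -75/56 - 1770 = -99195/56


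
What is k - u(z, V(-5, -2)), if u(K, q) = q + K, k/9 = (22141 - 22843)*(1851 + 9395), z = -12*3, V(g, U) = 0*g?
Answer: -71052192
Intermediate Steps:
V(g, U) = 0
z = -36
k = -71052228 (k = 9*((22141 - 22843)*(1851 + 9395)) = 9*(-702*11246) = 9*(-7894692) = -71052228)
u(K, q) = K + q
k - u(z, V(-5, -2)) = -71052228 - (-36 + 0) = -71052228 - 1*(-36) = -71052228 + 36 = -71052192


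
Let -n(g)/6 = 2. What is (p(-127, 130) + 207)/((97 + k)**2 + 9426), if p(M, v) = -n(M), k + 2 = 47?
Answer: 219/29590 ≈ 0.0074011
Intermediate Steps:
k = 45 (k = -2 + 47 = 45)
n(g) = -12 (n(g) = -6*2 = -12)
p(M, v) = 12 (p(M, v) = -1*(-12) = 12)
(p(-127, 130) + 207)/((97 + k)**2 + 9426) = (12 + 207)/((97 + 45)**2 + 9426) = 219/(142**2 + 9426) = 219/(20164 + 9426) = 219/29590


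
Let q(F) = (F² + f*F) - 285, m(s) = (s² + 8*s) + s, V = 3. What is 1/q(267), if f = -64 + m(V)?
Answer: 1/63528 ≈ 1.5741e-5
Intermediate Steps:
m(s) = s² + 9*s
f = -28 (f = -64 + 3*(9 + 3) = -64 + 3*12 = -64 + 36 = -28)
q(F) = -285 + F² - 28*F (q(F) = (F² - 28*F) - 285 = -285 + F² - 28*F)
1/q(267) = 1/(-285 + 267² - 28*267) = 1/(-285 + 71289 - 7476) = 1/63528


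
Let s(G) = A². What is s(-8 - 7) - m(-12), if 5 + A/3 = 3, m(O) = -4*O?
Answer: -12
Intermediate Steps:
A = -6 (A = -15 + 3*3 = -15 + 9 = -6)
s(G) = 36 (s(G) = (-6)² = 36)
s(-8 - 7) - m(-12) = 36 - (-4)*(-12) = 36 - 1*48 = 36 - 48 = -12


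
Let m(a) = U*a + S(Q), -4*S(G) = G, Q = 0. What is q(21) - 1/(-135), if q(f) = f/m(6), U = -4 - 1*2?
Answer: -311/540 ≈ -0.57593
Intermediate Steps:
S(G) = -G/4
U = -6 (U = -4 - 2 = -6)
m(a) = -6*a (m(a) = -6*a - 1/4*0 = -6*a + 0 = -6*a)
q(f) = -f/36 (q(f) = f/((-6*6)) = f/(-36) = f*(-1/36) = -f/36)
q(21) - 1/(-135) = -1/36*21 - 1/(-135) = -7/12 - 1*(-1/135) = -7/12 + 1/135 = -311/540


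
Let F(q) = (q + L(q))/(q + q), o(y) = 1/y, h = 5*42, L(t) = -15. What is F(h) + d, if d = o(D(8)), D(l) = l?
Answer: 33/56 ≈ 0.58929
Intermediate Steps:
h = 210
F(q) = (-15 + q)/(2*q) (F(q) = (q - 15)/(q + q) = (-15 + q)/((2*q)) = (-15 + q)*(1/(2*q)) = (-15 + q)/(2*q))
d = 1/8 ≈ 0.12500
F(h) + d = (1/2)*(-15 + 210)/210 + 1/8 = (1/2)*(1/210)*195 + 1/8 = 13/28 + 1/8 = 33/56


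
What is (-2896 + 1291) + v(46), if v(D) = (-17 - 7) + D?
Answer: -1583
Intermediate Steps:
v(D) = -24 + D
(-2896 + 1291) + v(46) = (-2896 + 1291) + (-24 + 46) = -1605 + 22 = -1583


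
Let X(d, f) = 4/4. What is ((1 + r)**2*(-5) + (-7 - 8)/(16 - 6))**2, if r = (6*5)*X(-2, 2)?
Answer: 92409769/4 ≈ 2.3102e+7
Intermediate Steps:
X(d, f) = 1 (X(d, f) = 4*(1/4) = 1)
r = 30 (r = (6*5)*1 = 30*1 = 30)
((1 + r)**2*(-5) + (-7 - 8)/(16 - 6))**2 = ((1 + 30)**2*(-5) + (-7 - 8)/(16 - 6))**2 = (31**2*(-5) - 15/10)**2 = (961*(-5) - 15*1/10)**2 = (-4805 - 3/2)**2 = (-9613/2)**2 = 92409769/4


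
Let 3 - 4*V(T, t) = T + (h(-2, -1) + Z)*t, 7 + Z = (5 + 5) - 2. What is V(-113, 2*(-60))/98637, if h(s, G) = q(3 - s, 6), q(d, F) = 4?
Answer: 179/98637 ≈ 0.0018147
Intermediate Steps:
h(s, G) = 4
Z = 1 (Z = -7 + ((5 + 5) - 2) = -7 + (10 - 2) = -7 + 8 = 1)
V(T, t) = ¾ - 5*t/4 - T/4 (V(T, t) = ¾ - (T + (4 + 1)*t)/4 = ¾ - (T + 5*t)/4 = ¾ + (-5*t/4 - T/4) = ¾ - 5*t/4 - T/4)
V(-113, 2*(-60))/98637 = (¾ - 5*(-60)/2 - ¼*(-113))/98637 = (¾ - 5/4*(-120) + 113/4)*(1/98637) = (¾ + 150 + 113/4)*(1/98637) = 179*(1/98637) = 179/98637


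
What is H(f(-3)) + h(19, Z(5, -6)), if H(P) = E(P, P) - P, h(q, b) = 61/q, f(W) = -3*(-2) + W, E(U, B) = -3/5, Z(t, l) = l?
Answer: -37/95 ≈ -0.38947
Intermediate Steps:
E(U, B) = -3/5 (E(U, B) = -3*1/5 = -3/5)
f(W) = 6 + W
H(P) = -3/5 - P
H(f(-3)) + h(19, Z(5, -6)) = (-3/5 - (6 - 3)) + 61/19 = (-3/5 - 1*3) + 61*(1/19) = (-3/5 - 3) + 61/19 = -18/5 + 61/19 = -37/95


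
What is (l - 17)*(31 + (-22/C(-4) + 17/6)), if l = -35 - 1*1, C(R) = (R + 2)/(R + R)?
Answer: 17225/6 ≈ 2870.8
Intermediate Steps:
C(R) = (2 + R)/(2*R) (C(R) = (2 + R)/((2*R)) = (2 + R)*(1/(2*R)) = (2 + R)/(2*R))
l = -36 (l = -35 - 1 = -36)
(l - 17)*(31 + (-22/C(-4) + 17/6)) = (-36 - 17)*(31 + (-22*(-8/(2 - 4)) + 17/6)) = -53*(31 + (-22/((1/2)*(-1/4)*(-2)) + 17*(1/6))) = -53*(31 + (-22/1/4 + 17/6)) = -53*(31 + (-22*4 + 17/6)) = -53*(31 + (-88 + 17/6)) = -53*(31 - 511/6) = -53*(-325/6) = 17225/6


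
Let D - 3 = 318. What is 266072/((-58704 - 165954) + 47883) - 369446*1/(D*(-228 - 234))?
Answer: 55951963/56744775 ≈ 0.98603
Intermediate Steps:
D = 321 (D = 3 + 318 = 321)
266072/((-58704 - 165954) + 47883) - 369446*1/(D*(-228 - 234)) = 266072/((-58704 - 165954) + 47883) - 369446*1/(321*(-228 - 234)) = 266072/(-224658 + 47883) - 369446/((-462*321)) = 266072/(-176775) - 369446/(-148302) = 266072*(-1/176775) - 369446*(-1/148302) = -266072/176775 + 2399/963 = 55951963/56744775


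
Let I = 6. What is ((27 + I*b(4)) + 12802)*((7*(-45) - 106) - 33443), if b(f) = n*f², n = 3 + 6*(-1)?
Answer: -424688424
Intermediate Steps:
n = -3 (n = 3 - 6 = -3)
b(f) = -3*f²
((27 + I*b(4)) + 12802)*((7*(-45) - 106) - 33443) = ((27 + 6*(-3*4²)) + 12802)*((7*(-45) - 106) - 33443) = ((27 + 6*(-3*16)) + 12802)*((-315 - 106) - 33443) = ((27 + 6*(-48)) + 12802)*(-421 - 33443) = ((27 - 288) + 12802)*(-33864) = (-261 + 12802)*(-33864) = 12541*(-33864) = -424688424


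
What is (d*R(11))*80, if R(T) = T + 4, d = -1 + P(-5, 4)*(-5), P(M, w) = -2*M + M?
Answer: -31200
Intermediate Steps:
P(M, w) = -M
d = -26 (d = -1 - 1*(-5)*(-5) = -1 + 5*(-5) = -1 - 25 = -26)
R(T) = 4 + T
(d*R(11))*80 = -26*(4 + 11)*80 = -26*15*80 = -390*80 = -31200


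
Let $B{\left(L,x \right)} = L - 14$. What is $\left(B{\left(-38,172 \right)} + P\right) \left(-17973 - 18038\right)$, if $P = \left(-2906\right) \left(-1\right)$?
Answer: $-102775394$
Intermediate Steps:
$B{\left(L,x \right)} = -14 + L$
$P = 2906$
$\left(B{\left(-38,172 \right)} + P\right) \left(-17973 - 18038\right) = \left(\left(-14 - 38\right) + 2906\right) \left(-17973 - 18038\right) = \left(-52 + 2906\right) \left(-36011\right) = 2854 \left(-36011\right) = -102775394$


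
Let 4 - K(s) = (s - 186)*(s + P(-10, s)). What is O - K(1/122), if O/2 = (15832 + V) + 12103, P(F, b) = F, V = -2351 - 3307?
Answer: 690742529/14884 ≈ 46408.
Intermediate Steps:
V = -5658
K(s) = 4 - (-186 + s)*(-10 + s) (K(s) = 4 - (s - 186)*(s - 10) = 4 - (-186 + s)*(-10 + s))
O = 44554 (O = 2*((15832 - 5658) + 12103) = 2*(10174 + 12103) = 2*22277 = 44554)
O - K(1/122) = 44554 - (-1856 - (1/122)**2 + 196/122) = 44554 - (-1856 - (1/122)**2 + 196*(1/122)) = 44554 - (-1856 - 1*1/14884 + 98/61) = 44554 - (-1856 - 1/14884 + 98/61) = 44554 - 1*(-27600793/14884) = 44554 + 27600793/14884 = 690742529/14884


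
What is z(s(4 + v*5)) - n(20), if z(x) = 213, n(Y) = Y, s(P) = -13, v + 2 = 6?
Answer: 193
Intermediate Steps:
v = 4 (v = -2 + 6 = 4)
z(s(4 + v*5)) - n(20) = 213 - 1*20 = 213 - 20 = 193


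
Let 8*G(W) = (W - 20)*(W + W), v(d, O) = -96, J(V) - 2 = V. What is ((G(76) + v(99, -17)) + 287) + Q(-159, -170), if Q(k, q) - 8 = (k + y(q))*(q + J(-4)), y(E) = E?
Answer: 57851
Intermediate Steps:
J(V) = 2 + V
Q(k, q) = 8 + (-2 + q)*(k + q) (Q(k, q) = 8 + (k + q)*(q + (2 - 4)) = 8 + (k + q)*(q - 2) = 8 + (k + q)*(-2 + q) = 8 + (-2 + q)*(k + q))
G(W) = W*(-20 + W)/4 (G(W) = ((W - 20)*(W + W))/8 = ((-20 + W)*(2*W))/8 = (2*W*(-20 + W))/8 = W*(-20 + W)/4)
((G(76) + v(99, -17)) + 287) + Q(-159, -170) = (((¼)*76*(-20 + 76) - 96) + 287) + (8 + (-170)² - 2*(-159) - 2*(-170) - 159*(-170)) = (((¼)*76*56 - 96) + 287) + (8 + 28900 + 318 + 340 + 27030) = ((1064 - 96) + 287) + 56596 = (968 + 287) + 56596 = 1255 + 56596 = 57851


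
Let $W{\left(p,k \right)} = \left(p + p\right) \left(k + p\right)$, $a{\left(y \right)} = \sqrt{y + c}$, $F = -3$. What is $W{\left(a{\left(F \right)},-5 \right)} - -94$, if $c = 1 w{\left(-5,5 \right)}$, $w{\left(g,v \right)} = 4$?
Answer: $86$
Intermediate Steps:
$c = 4$ ($c = 1 \cdot 4 = 4$)
$a{\left(y \right)} = \sqrt{4 + y}$ ($a{\left(y \right)} = \sqrt{y + 4} = \sqrt{4 + y}$)
$W{\left(p,k \right)} = 2 p \left(k + p\right)$
$W{\left(a{\left(F \right)},-5 \right)} - -94 = 2 \sqrt{4 - 3} \left(-5 + \sqrt{4 - 3}\right) - -94 = 2 \sqrt{1} \left(-5 + \sqrt{1}\right) + 94 = 2 \cdot 1 \left(-5 + 1\right) + 94 = 2 \cdot 1 \left(-4\right) + 94 = -8 + 94 = 86$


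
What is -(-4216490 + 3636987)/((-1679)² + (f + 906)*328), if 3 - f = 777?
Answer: 579503/2862337 ≈ 0.20246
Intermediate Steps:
f = -774 (f = 3 - 1*777 = 3 - 777 = -774)
-(-4216490 + 3636987)/((-1679)² + (f + 906)*328) = -(-4216490 + 3636987)/((-1679)² + (-774 + 906)*328) = -(-579503)/(2819041 + 132*328) = -(-579503)/(2819041 + 43296) = -(-579503)/2862337 = -1*(-579503/2862337) = 579503/2862337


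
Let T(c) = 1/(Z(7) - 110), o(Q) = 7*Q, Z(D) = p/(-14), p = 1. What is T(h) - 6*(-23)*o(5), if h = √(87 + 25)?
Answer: 7443016/1541 ≈ 4830.0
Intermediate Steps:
Z(D) = -1/14 (Z(D) = 1/(-14) = 1*(-1/14) = -1/14)
h = 4*√7 (h = √112 = 4*√7 ≈ 10.583)
T(c) = -14/1541 (T(c) = 1/(-1/14 - 110) = 1/(-1541/14) = -14/1541)
T(h) - 6*(-23)*o(5) = -14/1541 - 6*(-23)*7*5 = -14/1541 - (-138)*35 = -14/1541 - 1*(-4830) = -14/1541 + 4830 = 7443016/1541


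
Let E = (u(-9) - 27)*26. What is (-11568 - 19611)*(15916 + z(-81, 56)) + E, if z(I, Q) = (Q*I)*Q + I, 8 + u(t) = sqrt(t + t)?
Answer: 7426244489 + 78*I*sqrt(2) ≈ 7.4262e+9 + 110.31*I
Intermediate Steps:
u(t) = -8 + sqrt(2)*sqrt(t) (u(t) = -8 + sqrt(t + t) = -8 + sqrt(2*t) = -8 + sqrt(2)*sqrt(t))
E = -910 + 78*I*sqrt(2) (E = ((-8 + sqrt(2)*sqrt(-9)) - 27)*26 = ((-8 + sqrt(2)*(3*I)) - 27)*26 = ((-8 + 3*I*sqrt(2)) - 27)*26 = (-35 + 3*I*sqrt(2))*26 = -910 + 78*I*sqrt(2) ≈ -910.0 + 110.31*I)
z(I, Q) = I + I*Q**2 (z(I, Q) = (I*Q)*Q + I = I*Q**2 + I = I + I*Q**2)
(-11568 - 19611)*(15916 + z(-81, 56)) + E = (-11568 - 19611)*(15916 - 81*(1 + 56**2)) + (-910 + 78*I*sqrt(2)) = -31179*(15916 - 81*(1 + 3136)) + (-910 + 78*I*sqrt(2)) = -31179*(15916 - 81*3137) + (-910 + 78*I*sqrt(2)) = -31179*(15916 - 254097) + (-910 + 78*I*sqrt(2)) = -31179*(-238181) + (-910 + 78*I*sqrt(2)) = 7426245399 + (-910 + 78*I*sqrt(2)) = 7426244489 + 78*I*sqrt(2)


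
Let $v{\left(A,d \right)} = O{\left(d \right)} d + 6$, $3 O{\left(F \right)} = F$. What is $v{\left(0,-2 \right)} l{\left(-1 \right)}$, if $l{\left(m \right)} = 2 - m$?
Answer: $22$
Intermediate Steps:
$O{\left(F \right)} = \frac{F}{3}$
$v{\left(A,d \right)} = 6 + \frac{d^{2}}{3}$ ($v{\left(A,d \right)} = \frac{d}{3} d + 6 = \frac{d^{2}}{3} + 6 = 6 + \frac{d^{2}}{3}$)
$v{\left(0,-2 \right)} l{\left(-1 \right)} = \left(6 + \frac{\left(-2\right)^{2}}{3}\right) \left(2 - -1\right) = \left(6 + \frac{1}{3} \cdot 4\right) \left(2 + 1\right) = \left(6 + \frac{4}{3}\right) 3 = \frac{22}{3} \cdot 3 = 22$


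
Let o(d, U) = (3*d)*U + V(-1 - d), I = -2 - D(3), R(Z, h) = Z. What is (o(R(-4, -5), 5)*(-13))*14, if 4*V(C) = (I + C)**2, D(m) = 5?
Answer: 10192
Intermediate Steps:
I = -7 (I = -2 - 1*5 = -2 - 5 = -7)
V(C) = (-7 + C)**2/4
o(d, U) = (-8 - d)**2/4 + 3*U*d (o(d, U) = (3*d)*U + (-7 + (-1 - d))**2/4 = 3*U*d + (-8 - d)**2/4 = (-8 - d)**2/4 + 3*U*d)
(o(R(-4, -5), 5)*(-13))*14 = (((8 - 4)**2/4 + 3*5*(-4))*(-13))*14 = (((1/4)*4**2 - 60)*(-13))*14 = (((1/4)*16 - 60)*(-13))*14 = ((4 - 60)*(-13))*14 = -56*(-13)*14 = 728*14 = 10192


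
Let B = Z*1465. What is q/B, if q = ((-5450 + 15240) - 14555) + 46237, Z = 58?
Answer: 20736/42485 ≈ 0.48808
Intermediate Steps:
q = 41472 (q = (9790 - 14555) + 46237 = -4765 + 46237 = 41472)
B = 84970 (B = 58*1465 = 84970)
q/B = 41472/84970 = 41472*(1/84970) = 20736/42485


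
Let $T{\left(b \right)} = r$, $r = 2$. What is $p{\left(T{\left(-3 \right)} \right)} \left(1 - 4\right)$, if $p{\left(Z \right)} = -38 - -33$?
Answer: $15$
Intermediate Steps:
$T{\left(b \right)} = 2$
$p{\left(Z \right)} = -5$ ($p{\left(Z \right)} = -38 + 33 = -5$)
$p{\left(T{\left(-3 \right)} \right)} \left(1 - 4\right) = - 5 \left(1 - 4\right) = \left(-5\right) \left(-3\right) = 15$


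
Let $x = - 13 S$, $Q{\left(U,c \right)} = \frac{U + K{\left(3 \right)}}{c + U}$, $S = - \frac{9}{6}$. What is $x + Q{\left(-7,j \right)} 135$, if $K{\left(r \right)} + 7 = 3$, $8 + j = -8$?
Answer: $\frac{3867}{46} \approx 84.065$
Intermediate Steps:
$j = -16$ ($j = -8 - 8 = -16$)
$K{\left(r \right)} = -4$ ($K{\left(r \right)} = -7 + 3 = -4$)
$S = - \frac{3}{2}$ ($S = \left(-9\right) \frac{1}{6} = - \frac{3}{2} \approx -1.5$)
$Q{\left(U,c \right)} = \frac{-4 + U}{U + c}$ ($Q{\left(U,c \right)} = \frac{U - 4}{c + U} = \frac{-4 + U}{U + c}$)
$x = \frac{39}{2}$ ($x = \left(-13\right) \left(- \frac{3}{2}\right) = \frac{39}{2} \approx 19.5$)
$x + Q{\left(-7,j \right)} 135 = \frac{39}{2} + \frac{-4 - 7}{-7 - 16} \cdot 135 = \frac{39}{2} + \frac{1}{-23} \left(-11\right) 135 = \frac{39}{2} + \left(- \frac{1}{23}\right) \left(-11\right) 135 = \frac{39}{2} + \frac{11}{23} \cdot 135 = \frac{39}{2} + \frac{1485}{23} = \frac{3867}{46}$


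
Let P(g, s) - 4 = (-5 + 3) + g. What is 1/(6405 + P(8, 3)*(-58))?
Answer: 1/5825 ≈ 0.00017167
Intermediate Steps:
P(g, s) = 2 + g (P(g, s) = 4 + ((-5 + 3) + g) = 4 + (-2 + g) = 2 + g)
1/(6405 + P(8, 3)*(-58)) = 1/(6405 + (2 + 8)*(-58)) = 1/(6405 + 10*(-58)) = 1/(6405 - 580) = 1/5825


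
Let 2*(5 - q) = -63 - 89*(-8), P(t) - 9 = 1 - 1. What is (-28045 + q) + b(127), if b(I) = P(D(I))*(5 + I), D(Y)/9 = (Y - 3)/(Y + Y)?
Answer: -54353/2 ≈ -27177.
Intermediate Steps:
D(Y) = 9*(-3 + Y)/(2*Y) (D(Y) = 9*((Y - 3)/(Y + Y)) = 9*((-3 + Y)/((2*Y))) = 9*((-3 + Y)*(1/(2*Y))) = 9*((-3 + Y)/(2*Y)) = 9*(-3 + Y)/(2*Y))
P(t) = 9 (P(t) = 9 + (1 - 1) = 9 + 0 = 9)
q = -639/2 (q = 5 - (-63 - 89*(-8))/2 = 5 - (-63 + 712)/2 = 5 - ½*649 = 5 - 649/2 = -639/2 ≈ -319.50)
b(I) = 45 + 9*I (b(I) = 9*(5 + I) = 45 + 9*I)
(-28045 + q) + b(127) = (-28045 - 639/2) + (45 + 9*127) = -56729/2 + (45 + 1143) = -56729/2 + 1188 = -54353/2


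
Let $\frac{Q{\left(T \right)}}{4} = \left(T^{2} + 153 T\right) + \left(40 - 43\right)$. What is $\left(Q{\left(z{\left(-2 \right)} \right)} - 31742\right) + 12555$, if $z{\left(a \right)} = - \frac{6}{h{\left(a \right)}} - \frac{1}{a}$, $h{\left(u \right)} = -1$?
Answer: $-15052$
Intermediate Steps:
$z{\left(a \right)} = 6 - \frac{1}{a}$ ($z{\left(a \right)} = - \frac{6}{-1} - \frac{1}{a} = \left(-6\right) \left(-1\right) - \frac{1}{a} = 6 - \frac{1}{a}$)
$Q{\left(T \right)} = -12 + 4 T^{2} + 612 T$ ($Q{\left(T \right)} = 4 \left(\left(T^{2} + 153 T\right) + \left(40 - 43\right)\right) = 4 \left(\left(T^{2} + 153 T\right) - 3\right) = 4 \left(-3 + T^{2} + 153 T\right) = -12 + 4 T^{2} + 612 T$)
$\left(Q{\left(z{\left(-2 \right)} \right)} - 31742\right) + 12555 = \left(\left(-12 + 4 \left(6 - \frac{1}{-2}\right)^{2} + 612 \left(6 - \frac{1}{-2}\right)\right) - 31742\right) + 12555 = \left(\left(-12 + 4 \left(6 - - \frac{1}{2}\right)^{2} + 612 \left(6 - - \frac{1}{2}\right)\right) - 31742\right) + 12555 = \left(\left(-12 + 4 \left(6 + \frac{1}{2}\right)^{2} + 612 \left(6 + \frac{1}{2}\right)\right) - 31742\right) + 12555 = \left(\left(-12 + 4 \left(\frac{13}{2}\right)^{2} + 612 \cdot \frac{13}{2}\right) - 31742\right) + 12555 = \left(\left(-12 + 4 \cdot \frac{169}{4} + 3978\right) - 31742\right) + 12555 = \left(\left(-12 + 169 + 3978\right) - 31742\right) + 12555 = \left(4135 - 31742\right) + 12555 = -27607 + 12555 = -15052$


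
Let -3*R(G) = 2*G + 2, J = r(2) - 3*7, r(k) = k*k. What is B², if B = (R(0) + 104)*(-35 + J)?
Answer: 259854400/9 ≈ 2.8873e+7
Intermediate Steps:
r(k) = k²
J = -17 (J = 2² - 3*7 = 4 - 21 = -17)
R(G) = -⅔ - 2*G/3 (R(G) = -(2*G + 2)/3 = -(2 + 2*G)/3 = -⅔ - 2*G/3)
B = -16120/3 (B = ((-⅔ - ⅔*0) + 104)*(-35 - 17) = ((-⅔ + 0) + 104)*(-52) = (-⅔ + 104)*(-52) = (310/3)*(-52) = -16120/3 ≈ -5373.3)
B² = (-16120/3)² = 259854400/9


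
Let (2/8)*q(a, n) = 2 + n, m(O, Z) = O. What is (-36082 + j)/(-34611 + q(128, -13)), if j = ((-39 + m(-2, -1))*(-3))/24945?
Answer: 300021789/288156325 ≈ 1.0412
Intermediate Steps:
q(a, n) = 8 + 4*n (q(a, n) = 4*(2 + n) = 8 + 4*n)
j = 41/8315 (j = ((-39 - 2)*(-3))/24945 = -41*(-3)*(1/24945) = 123*(1/24945) = 41/8315 ≈ 0.0049308)
(-36082 + j)/(-34611 + q(128, -13)) = (-36082 + 41/8315)/(-34611 + (8 + 4*(-13))) = -300021789/(8315*(-34611 + (8 - 52))) = -300021789/(8315*(-34611 - 44)) = -300021789/8315/(-34655) = -300021789/8315*(-1/34655) = 300021789/288156325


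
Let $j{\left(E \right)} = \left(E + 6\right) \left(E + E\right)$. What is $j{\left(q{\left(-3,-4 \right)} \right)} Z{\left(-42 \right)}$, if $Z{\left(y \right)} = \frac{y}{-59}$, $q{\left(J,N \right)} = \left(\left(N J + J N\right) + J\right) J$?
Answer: $\frac{301644}{59} \approx 5112.6$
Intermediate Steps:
$q{\left(J,N \right)} = J \left(J + 2 J N\right)$ ($q{\left(J,N \right)} = \left(\left(J N + J N\right) + J\right) J = \left(2 J N + J\right) J = \left(J + 2 J N\right) J = J \left(J + 2 J N\right)$)
$j{\left(E \right)} = 2 E \left(6 + E\right)$ ($j{\left(E \right)} = \left(6 + E\right) 2 E = 2 E \left(6 + E\right)$)
$Z{\left(y \right)} = - \frac{y}{59}$ ($Z{\left(y \right)} = y \left(- \frac{1}{59}\right) = - \frac{y}{59}$)
$j{\left(q{\left(-3,-4 \right)} \right)} Z{\left(-42 \right)} = 2 \left(-3\right)^{2} \left(1 + 2 \left(-4\right)\right) \left(6 + \left(-3\right)^{2} \left(1 + 2 \left(-4\right)\right)\right) \left(\left(- \frac{1}{59}\right) \left(-42\right)\right) = 2 \cdot 9 \left(1 - 8\right) \left(6 + 9 \left(1 - 8\right)\right) \frac{42}{59} = 2 \cdot 9 \left(-7\right) \left(6 + 9 \left(-7\right)\right) \frac{42}{59} = 2 \left(-63\right) \left(6 - 63\right) \frac{42}{59} = 2 \left(-63\right) \left(-57\right) \frac{42}{59} = 7182 \cdot \frac{42}{59} = \frac{301644}{59}$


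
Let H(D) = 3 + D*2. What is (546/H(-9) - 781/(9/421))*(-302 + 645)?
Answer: -564455549/45 ≈ -1.2543e+7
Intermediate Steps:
H(D) = 3 + 2*D
(546/H(-9) - 781/(9/421))*(-302 + 645) = (546/(3 + 2*(-9)) - 781/(9/421))*(-302 + 645) = (546/(3 - 18) - 781/(9*(1/421)))*343 = (546/(-15) - 781/9/421)*343 = (546*(-1/15) - 781*421/9)*343 = (-182/5 - 328801/9)*343 = -1645643/45*343 = -564455549/45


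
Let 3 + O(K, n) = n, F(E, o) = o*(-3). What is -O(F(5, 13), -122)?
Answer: 125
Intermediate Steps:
F(E, o) = -3*o
O(K, n) = -3 + n
-O(F(5, 13), -122) = -(-3 - 122) = -1*(-125) = 125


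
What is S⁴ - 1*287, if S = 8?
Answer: 3809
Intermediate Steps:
S⁴ - 1*287 = 8⁴ - 1*287 = 4096 - 287 = 3809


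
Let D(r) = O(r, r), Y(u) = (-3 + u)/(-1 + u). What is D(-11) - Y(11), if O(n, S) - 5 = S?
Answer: -34/5 ≈ -6.8000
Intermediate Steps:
O(n, S) = 5 + S
Y(u) = (-3 + u)/(-1 + u)
D(r) = 5 + r
D(-11) - Y(11) = (5 - 11) - (-3 + 11)/(-1 + 11) = -6 - 8/10 = -6 - 1*⅘ = -6 - ⅘ = -34/5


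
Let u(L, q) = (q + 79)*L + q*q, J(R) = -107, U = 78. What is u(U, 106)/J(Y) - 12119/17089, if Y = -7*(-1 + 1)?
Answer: -439903007/1828523 ≈ -240.58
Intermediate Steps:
Y = 0 (Y = -7*0 = 0)
u(L, q) = q² + L*(79 + q) (u(L, q) = (79 + q)*L + q² = L*(79 + q) + q² = q² + L*(79 + q))
u(U, 106)/J(Y) - 12119/17089 = (106² + 79*78 + 78*106)/(-107) - 12119/17089 = (11236 + 6162 + 8268)*(-1/107) - 12119*1/17089 = 25666*(-1/107) - 12119/17089 = -25666/107 - 12119/17089 = -439903007/1828523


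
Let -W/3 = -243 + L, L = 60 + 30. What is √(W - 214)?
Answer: 7*√5 ≈ 15.652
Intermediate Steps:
L = 90
W = 459 (W = -3*(-243 + 90) = -3*(-153) = 459)
√(W - 214) = √(459 - 214) = √245 = 7*√5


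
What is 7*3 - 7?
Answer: 14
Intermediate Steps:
7*3 - 7 = 21 - 7 = 14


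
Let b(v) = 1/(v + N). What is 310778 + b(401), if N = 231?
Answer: 196411697/632 ≈ 3.1078e+5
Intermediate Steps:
b(v) = 1/(231 + v) (b(v) = 1/(v + 231) = 1/(231 + v))
310778 + b(401) = 310778 + 1/(231 + 401) = 310778 + 1/632 = 196411697/632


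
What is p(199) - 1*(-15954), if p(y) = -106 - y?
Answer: 15649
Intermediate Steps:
p(199) - 1*(-15954) = (-106 - 1*199) - 1*(-15954) = (-106 - 199) + 15954 = -305 + 15954 = 15649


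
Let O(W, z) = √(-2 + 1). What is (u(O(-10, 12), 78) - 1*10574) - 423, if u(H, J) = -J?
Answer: -11075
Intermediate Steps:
O(W, z) = I (O(W, z) = √(-1) = I)
(u(O(-10, 12), 78) - 1*10574) - 423 = (-1*78 - 1*10574) - 423 = (-78 - 10574) - 423 = -10652 - 423 = -11075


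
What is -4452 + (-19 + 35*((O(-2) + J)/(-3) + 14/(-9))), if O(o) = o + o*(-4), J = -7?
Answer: -40624/9 ≈ -4513.8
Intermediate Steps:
O(o) = -3*o (O(o) = o - 4*o = -3*o)
-4452 + (-19 + 35*((O(-2) + J)/(-3) + 14/(-9))) = -4452 + (-19 + 35*((-3*(-2) - 7)/(-3) + 14/(-9))) = -4452 + (-19 + 35*((6 - 7)*(-⅓) + 14*(-⅑))) = -4452 + (-19 + 35*(-1*(-⅓) - 14/9)) = -4452 + (-19 + 35*(⅓ - 14/9)) = -4452 + (-19 + 35*(-11/9)) = -4452 + (-19 - 385/9) = -4452 - 556/9 = -40624/9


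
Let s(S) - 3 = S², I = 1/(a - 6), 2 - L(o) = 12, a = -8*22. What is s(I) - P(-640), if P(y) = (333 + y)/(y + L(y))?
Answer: 2093207/828100 ≈ 2.5277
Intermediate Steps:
a = -176
L(o) = -10 (L(o) = 2 - 1*12 = 2 - 12 = -10)
I = -1/182 (I = 1/(-176 - 6) = 1/(-182) = -1/182 ≈ -0.0054945)
P(y) = (333 + y)/(-10 + y) (P(y) = (333 + y)/(y - 10) = (333 + y)/(-10 + y))
s(S) = 3 + S²
s(I) - P(-640) = (3 + (-1/182)²) - (333 - 640)/(-10 - 640) = (3 + 1/33124) - (-307)/(-650) = 99373/33124 - (-1)*(-307)/650 = 99373/33124 - 1*307/650 = 99373/33124 - 307/650 = 2093207/828100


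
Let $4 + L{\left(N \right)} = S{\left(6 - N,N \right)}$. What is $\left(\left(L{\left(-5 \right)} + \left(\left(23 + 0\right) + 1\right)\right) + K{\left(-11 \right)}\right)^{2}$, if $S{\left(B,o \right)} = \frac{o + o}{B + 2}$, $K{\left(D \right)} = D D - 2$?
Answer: $\frac{3229209}{169} \approx 19108.0$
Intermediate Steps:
$K{\left(D \right)} = -2 + D^{2}$ ($K{\left(D \right)} = D^{2} - 2 = -2 + D^{2}$)
$S{\left(B,o \right)} = \frac{2 o}{2 + B}$
$L{\left(N \right)} = -4 + \frac{2 N}{8 - N}$ ($L{\left(N \right)} = -4 + \frac{2 N}{2 - \left(-6 + N\right)} = -4 + \frac{2 N}{8 - N}$)
$\left(\left(L{\left(-5 \right)} + \left(\left(23 + 0\right) + 1\right)\right) + K{\left(-11 \right)}\right)^{2} = \left(\left(\frac{2 \left(16 - -15\right)}{-8 - 5} + \left(\left(23 + 0\right) + 1\right)\right) - \left(2 - \left(-11\right)^{2}\right)\right)^{2} = \left(\left(\frac{2 \left(16 + 15\right)}{-13} + \left(23 + 1\right)\right) + \left(-2 + 121\right)\right)^{2} = \left(\left(2 \left(- \frac{1}{13}\right) 31 + 24\right) + 119\right)^{2} = \left(\left(- \frac{62}{13} + 24\right) + 119\right)^{2} = \left(\frac{250}{13} + 119\right)^{2} = \left(\frac{1797}{13}\right)^{2} = \frac{3229209}{169}$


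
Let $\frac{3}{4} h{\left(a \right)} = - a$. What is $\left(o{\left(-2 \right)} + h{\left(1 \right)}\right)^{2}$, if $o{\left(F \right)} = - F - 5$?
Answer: $\frac{169}{9} \approx 18.778$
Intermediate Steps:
$h{\left(a \right)} = - \frac{4 a}{3}$ ($h{\left(a \right)} = \frac{4 \left(- a\right)}{3} = - \frac{4 a}{3}$)
$o{\left(F \right)} = -5 - F$
$\left(o{\left(-2 \right)} + h{\left(1 \right)}\right)^{2} = \left(\left(-5 - -2\right) - \frac{4}{3}\right)^{2} = \left(\left(-5 + 2\right) - \frac{4}{3}\right)^{2} = \left(-3 - \frac{4}{3}\right)^{2} = \left(- \frac{13}{3}\right)^{2} = \frac{169}{9}$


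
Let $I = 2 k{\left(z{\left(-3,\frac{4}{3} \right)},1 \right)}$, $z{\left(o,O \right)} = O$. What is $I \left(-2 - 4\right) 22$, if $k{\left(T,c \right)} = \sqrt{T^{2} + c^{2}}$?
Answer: $-440$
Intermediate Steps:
$I = \frac{10}{3}$ ($I = 2 \sqrt{\left(\frac{4}{3}\right)^{2} + 1^{2}} = 2 \sqrt{\left(4 \cdot \frac{1}{3}\right)^{2} + 1} = 2 \sqrt{\left(\frac{4}{3}\right)^{2} + 1} = 2 \sqrt{\frac{16}{9} + 1} = 2 \sqrt{\frac{25}{9}} = 2 \cdot \frac{5}{3} = \frac{10}{3} \approx 3.3333$)
$I \left(-2 - 4\right) 22 = \frac{10 \left(-2 - 4\right)}{3} \cdot 22 = \frac{10}{3} \left(-6\right) 22 = \left(-20\right) 22 = -440$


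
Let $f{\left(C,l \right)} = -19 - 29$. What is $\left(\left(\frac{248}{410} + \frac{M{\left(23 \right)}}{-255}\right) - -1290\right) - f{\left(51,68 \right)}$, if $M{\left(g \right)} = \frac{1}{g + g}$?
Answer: $\frac{643775203}{480930} \approx 1338.6$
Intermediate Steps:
$f{\left(C,l \right)} = -48$ ($f{\left(C,l \right)} = -19 - 29 = -48$)
$M{\left(g \right)} = \frac{1}{2 g}$
$\left(\left(\frac{248}{410} + \frac{M{\left(23 \right)}}{-255}\right) - -1290\right) - f{\left(51,68 \right)} = \left(\left(\frac{248}{410} + \frac{\frac{1}{2} \cdot \frac{1}{23}}{-255}\right) - -1290\right) - -48 = \left(\left(248 \cdot \frac{1}{410} + \frac{1}{2} \cdot \frac{1}{23} \left(- \frac{1}{255}\right)\right) + 1290\right) + 48 = \left(\left(\frac{124}{205} + \frac{1}{46} \left(- \frac{1}{255}\right)\right) + 1290\right) + 48 = \left(\left(\frac{124}{205} - \frac{1}{11730}\right) + 1290\right) + 48 = \left(\frac{290863}{480930} + 1290\right) + 48 = \frac{620690563}{480930} + 48 = \frac{643775203}{480930}$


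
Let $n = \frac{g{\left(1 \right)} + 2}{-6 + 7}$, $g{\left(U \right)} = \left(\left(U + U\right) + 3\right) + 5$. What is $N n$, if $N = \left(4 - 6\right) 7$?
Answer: $-168$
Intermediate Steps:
$N = -14$ ($N = \left(-2\right) 7 = -14$)
$g{\left(U \right)} = 8 + 2 U$ ($g{\left(U \right)} = \left(2 U + 3\right) + 5 = \left(3 + 2 U\right) + 5 = 8 + 2 U$)
$n = 12$ ($n = \frac{\left(8 + 2 \cdot 1\right) + 2}{-6 + 7} = \frac{\left(8 + 2\right) + 2}{1} = \left(10 + 2\right) 1 = 12 \cdot 1 = 12$)
$N n = \left(-14\right) 12 = -168$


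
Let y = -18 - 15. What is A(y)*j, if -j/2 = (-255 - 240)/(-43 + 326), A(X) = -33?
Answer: -32670/283 ≈ -115.44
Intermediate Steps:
y = -33
j = 990/283 (j = -2*(-255 - 240)/(-43 + 326) = -(-990)/283 = -2*(-495/283) = 990/283 ≈ 3.4982)
A(y)*j = -33*990/283 = -32670/283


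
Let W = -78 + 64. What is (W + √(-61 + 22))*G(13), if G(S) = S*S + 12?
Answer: -2534 + 181*I*√39 ≈ -2534.0 + 1130.3*I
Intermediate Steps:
G(S) = 12 + S² (G(S) = S² + 12 = 12 + S²)
W = -14
(W + √(-61 + 22))*G(13) = (-14 + √(-61 + 22))*(12 + 13²) = (-14 + √(-39))*(12 + 169) = (-14 + I*√39)*181 = -2534 + 181*I*√39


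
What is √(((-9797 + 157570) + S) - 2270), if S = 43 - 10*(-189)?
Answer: 2*√36859 ≈ 383.97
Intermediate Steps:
S = 1933 (S = 43 + 1890 = 1933)
√(((-9797 + 157570) + S) - 2270) = √(((-9797 + 157570) + 1933) - 2270) = √((147773 + 1933) - 2270) = √(149706 - 2270) = √147436 = 2*√36859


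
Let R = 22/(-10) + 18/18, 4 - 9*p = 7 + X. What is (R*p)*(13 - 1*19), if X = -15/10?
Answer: -6/5 ≈ -1.2000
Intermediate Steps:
X = -3/2 (X = -15*1/10 = -3/2 ≈ -1.5000)
p = -1/6 (p = 4/9 - (7 - 3/2)/9 = 4/9 - 1/9*11/2 = 4/9 - 11/18 = -1/6 ≈ -0.16667)
R = -6/5 (R = 22*(-1/10) + 18*(1/18) = -11/5 + 1 = -6/5 ≈ -1.2000)
(R*p)*(13 - 1*19) = (-6/5*(-1/6))*(13 - 1*19) = (13 - 19)/5 = (1/5)*(-6) = -6/5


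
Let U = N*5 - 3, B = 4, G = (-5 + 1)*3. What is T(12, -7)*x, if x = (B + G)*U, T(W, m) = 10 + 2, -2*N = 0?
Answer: 288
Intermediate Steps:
G = -12 (G = -4*3 = -12)
N = 0 (N = -½*0 = 0)
U = -3 (U = 0*5 - 3 = 0 - 3 = -3)
T(W, m) = 12
x = 24 (x = (4 - 12)*(-3) = -8*(-3) = 24)
T(12, -7)*x = 12*24 = 288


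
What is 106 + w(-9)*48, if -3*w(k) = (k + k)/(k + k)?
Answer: 90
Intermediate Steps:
w(k) = -⅓ (w(k) = -(k + k)/(3*(k + k)) = -2*k/(3*(2*k)) = -2*k*1/(2*k)/3 = -⅓*1 = -⅓)
106 + w(-9)*48 = 106 - ⅓*48 = 106 - 16 = 90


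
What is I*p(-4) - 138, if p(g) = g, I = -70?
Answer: 142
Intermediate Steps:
I*p(-4) - 138 = -70*(-4) - 138 = 280 - 138 = 142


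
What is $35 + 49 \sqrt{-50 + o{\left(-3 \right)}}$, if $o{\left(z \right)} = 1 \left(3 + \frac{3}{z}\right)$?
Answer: $35 + 196 i \sqrt{3} \approx 35.0 + 339.48 i$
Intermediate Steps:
$o{\left(z \right)} = 3 + \frac{3}{z}$
$35 + 49 \sqrt{-50 + o{\left(-3 \right)}} = 35 + 49 \sqrt{-50 + \left(3 + \frac{3}{-3}\right)} = 35 + 49 \sqrt{-50 + \left(3 + 3 \left(- \frac{1}{3}\right)\right)} = 35 + 49 \sqrt{-50 + \left(3 - 1\right)} = 35 + 49 \sqrt{-50 + 2} = 35 + 49 \sqrt{-48} = 35 + 49 \cdot 4 i \sqrt{3} = 35 + 196 i \sqrt{3}$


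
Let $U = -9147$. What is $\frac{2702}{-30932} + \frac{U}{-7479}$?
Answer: $\frac{43787791}{38556738} \approx 1.1357$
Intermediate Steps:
$\frac{2702}{-30932} + \frac{U}{-7479} = \frac{2702}{-30932} - \frac{9147}{-7479} = 2702 \left(- \frac{1}{30932}\right) - - \frac{3049}{2493} = - \frac{1351}{15466} + \frac{3049}{2493} = \frac{43787791}{38556738}$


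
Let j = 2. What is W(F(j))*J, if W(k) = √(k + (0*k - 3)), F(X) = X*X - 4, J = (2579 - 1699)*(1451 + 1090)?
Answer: 2236080*I*√3 ≈ 3.873e+6*I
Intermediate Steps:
J = 2236080 (J = 880*2541 = 2236080)
F(X) = -4 + X² (F(X) = X² - 4 = -4 + X²)
W(k) = √(-3 + k) (W(k) = √(k + (0 - 3)) = √(k - 3) = √(-3 + k))
W(F(j))*J = √(-3 + (-4 + 2²))*2236080 = √(-3 + (-4 + 4))*2236080 = √(-3 + 0)*2236080 = √(-3)*2236080 = (I*√3)*2236080 = 2236080*I*√3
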